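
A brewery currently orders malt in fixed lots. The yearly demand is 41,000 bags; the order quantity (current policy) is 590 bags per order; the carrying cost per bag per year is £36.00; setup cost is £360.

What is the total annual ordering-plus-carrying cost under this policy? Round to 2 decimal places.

Annual ordering cost = (D/Q)·S = (41,000/590) × 360 = £25,016.95
Annual holding cost  = (Q/2)·H = (590/2) × 36 = £10,620.00
Total = £25,016.95 + £10,620.00 = £35,636.95

£35,636.95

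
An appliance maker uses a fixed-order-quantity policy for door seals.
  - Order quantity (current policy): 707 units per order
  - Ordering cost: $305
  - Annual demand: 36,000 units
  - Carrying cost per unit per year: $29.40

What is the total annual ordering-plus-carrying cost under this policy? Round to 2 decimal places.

$25,923.31

Ordering: D/Q × S = 36,000/707 × $305 = $15,530.41
Holding:  Q/2 × H = 707/2 × $29.4 = $10,392.90
Total = $15,530.41 + $10,392.90 = $25,923.31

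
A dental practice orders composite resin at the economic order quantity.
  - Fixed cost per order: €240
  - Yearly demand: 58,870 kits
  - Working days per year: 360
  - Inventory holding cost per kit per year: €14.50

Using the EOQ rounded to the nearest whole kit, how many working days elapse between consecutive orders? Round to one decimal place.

8.5 days

2DS/H = 2·58,870·240/14.5 = 1,948,800.00
EOQ = √1,948,800.00 ≈ 1,395.99 → Q = 1,396 kits
Cycle time = (working days × Q)/D = (360 × 1,396) / 58,870 = 8.537 days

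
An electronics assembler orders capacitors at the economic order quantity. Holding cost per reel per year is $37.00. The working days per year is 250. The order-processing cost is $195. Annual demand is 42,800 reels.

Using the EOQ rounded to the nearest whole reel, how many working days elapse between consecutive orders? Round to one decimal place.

EOQ = √(2DS/H) = √(2 × 42,800 × 195 / 37)
    = √(451,135.14) ≈ 671.67 → Q = 672 reels
Cycle time = (working days × Q)/D = (250 × 672) / 42,800 = 3.925 days

3.9 days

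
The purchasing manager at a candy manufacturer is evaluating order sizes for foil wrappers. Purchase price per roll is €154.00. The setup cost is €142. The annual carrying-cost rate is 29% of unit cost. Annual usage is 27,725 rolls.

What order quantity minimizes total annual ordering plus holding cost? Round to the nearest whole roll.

Holding cost per roll per year: H = 29% × €154 = €44.6600
2DS/H = 2·27,725·142/44.66 = 176,307.66
EOQ = √176,307.66 ≈ 419.89

420 rolls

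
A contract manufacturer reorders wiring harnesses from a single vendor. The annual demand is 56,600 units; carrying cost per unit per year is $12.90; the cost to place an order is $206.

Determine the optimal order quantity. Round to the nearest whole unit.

1,345 units

2DS/H = 2·56,600·206/12.9 = 1,807,689.92
EOQ = √1,807,689.92 ≈ 1,344.50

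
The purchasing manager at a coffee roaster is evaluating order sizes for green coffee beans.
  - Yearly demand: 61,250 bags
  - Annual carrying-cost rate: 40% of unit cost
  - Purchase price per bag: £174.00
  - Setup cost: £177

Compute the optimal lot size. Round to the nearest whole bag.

Holding cost per bag per year: H = 40% × £174 = £69.6000
Q* = √(2·D·S / H) = √(2·61,250·177 / 69.6) = √311,530.2 ≈ 558.15

558 bags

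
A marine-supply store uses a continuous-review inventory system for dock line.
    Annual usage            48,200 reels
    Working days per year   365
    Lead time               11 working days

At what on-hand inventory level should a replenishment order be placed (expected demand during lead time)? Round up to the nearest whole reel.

Daily demand d = 48,200 / 365 = 132.055 reels/day
Demand during lead time = 132.055 × 11 = 1,452.60
Reorder point = 1,452.60 → round up

1,453 reels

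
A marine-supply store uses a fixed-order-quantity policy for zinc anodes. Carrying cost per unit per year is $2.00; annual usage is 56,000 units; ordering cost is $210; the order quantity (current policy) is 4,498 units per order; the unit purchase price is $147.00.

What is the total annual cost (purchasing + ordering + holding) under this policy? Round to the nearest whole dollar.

Annual ordering cost = (D/Q)·S = (56,000/4,498) × 210 = $2,614.50
Annual holding cost  = (Q/2)·H = (4,498/2) × 2 = $4,498.00
Purchase cost = D·C = 56,000 × 147 = $8,232,000.00
Total = $2,614.50 + $4,498.00 + $8,232,000.00 = $8,239,112.50

$8,239,112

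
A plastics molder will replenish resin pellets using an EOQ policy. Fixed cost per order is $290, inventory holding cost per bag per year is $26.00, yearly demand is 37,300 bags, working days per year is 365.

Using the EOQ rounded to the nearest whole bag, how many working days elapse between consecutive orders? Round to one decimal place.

8.9 days

2DS/H = 2·37,300·290/26 = 832,076.92
EOQ = √832,076.92 ≈ 912.18 → Q = 912 bags
T = Q/D × 365 days = 912/37,300 × 365 = 8.924 days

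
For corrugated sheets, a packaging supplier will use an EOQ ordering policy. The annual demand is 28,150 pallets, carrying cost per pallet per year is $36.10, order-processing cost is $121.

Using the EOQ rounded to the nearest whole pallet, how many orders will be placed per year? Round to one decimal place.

64.9 orders per year

EOQ = √(2DS/H) = √(2 × 28,150 × 121 / 36.1)
    = √(188,706.37) ≈ 434.40 → Q = 434
Orders per year = D/Q = 28,150 / 434 = 64.862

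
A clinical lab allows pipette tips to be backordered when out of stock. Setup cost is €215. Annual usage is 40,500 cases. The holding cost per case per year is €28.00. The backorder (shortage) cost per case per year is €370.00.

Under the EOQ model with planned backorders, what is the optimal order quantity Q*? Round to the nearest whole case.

Basic EOQ = √(2·40,500·215/28) = 788.647
Backorder adjustment √((H+b)/b) = √((28+370)/370) = 1.0371
Q* = 788.647 × 1.0371 ≈ 817.94

818 cases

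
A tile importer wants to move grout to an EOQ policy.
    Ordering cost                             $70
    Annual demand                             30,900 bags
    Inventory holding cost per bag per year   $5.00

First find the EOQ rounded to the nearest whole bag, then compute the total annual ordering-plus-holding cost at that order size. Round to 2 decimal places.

2DS/H = 2·30,900·70/5 = 865,200.00
EOQ = √865,200.00 ≈ 930.16 → Q = 930 bags
Ordering: D/Q × S = 30,900/930 × $70 = $2,325.81
Holding:  Q/2 × H = 930/2 × $5 = $2,325.00
Total = $2,325.81 + $2,325.00 = $4,650.81

$4,650.81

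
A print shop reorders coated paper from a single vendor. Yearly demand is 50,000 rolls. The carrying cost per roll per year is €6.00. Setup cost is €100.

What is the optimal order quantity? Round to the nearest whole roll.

EOQ = √(2DS/H) = √(2 × 50,000 × 100 / 6)
    = √(1,666,666.67) ≈ 1,290.99

1,291 rolls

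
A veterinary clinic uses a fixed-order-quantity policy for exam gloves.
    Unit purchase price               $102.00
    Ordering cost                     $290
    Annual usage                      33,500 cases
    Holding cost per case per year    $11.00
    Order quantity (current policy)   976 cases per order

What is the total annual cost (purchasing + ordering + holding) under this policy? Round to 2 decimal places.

Annual ordering cost = (D/Q)·S = (33,500/976) × 290 = $9,953.89
Annual holding cost  = (Q/2)·H = (976/2) × 11 = $5,368.00
Purchase cost = D·C = 33,500 × 102 = $3,417,000.00
Total = $9,953.89 + $5,368.00 + $3,417,000.00 = $3,432,321.89

$3,432,321.89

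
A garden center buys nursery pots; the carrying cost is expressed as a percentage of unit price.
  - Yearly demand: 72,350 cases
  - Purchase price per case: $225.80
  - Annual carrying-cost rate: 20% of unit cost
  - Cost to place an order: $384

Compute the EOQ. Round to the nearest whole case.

1,109 cases

Carrying cost H = $225.8 × 20% = $45.1600/case/yr
Optimal lot size Q* = (2 × 72,350 × $384 / $45.16)^½ ≈ 1,109.23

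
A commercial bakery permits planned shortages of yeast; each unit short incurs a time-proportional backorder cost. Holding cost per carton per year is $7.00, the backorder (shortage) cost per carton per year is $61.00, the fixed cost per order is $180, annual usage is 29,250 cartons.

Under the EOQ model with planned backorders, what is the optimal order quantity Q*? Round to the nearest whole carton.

Q* = √(2DS/H) · √((H + b)/b)
   = √(2 × 29,250 × 180 / 7) · √((7 + 61) / 61)
   = 1,226.493 × 1.0558 ≈ 1,294.96

1,295 cartons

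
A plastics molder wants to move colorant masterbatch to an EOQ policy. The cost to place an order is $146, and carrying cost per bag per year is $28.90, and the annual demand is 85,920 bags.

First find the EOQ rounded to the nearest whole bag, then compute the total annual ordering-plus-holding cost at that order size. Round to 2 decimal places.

$26,926.97

Optimal lot size Q* = (2 × 85,920 × $146 / $28.9)^½ ≈ 931.73 → Q = 932 bags
Orders/yr = 85,920/932 = 92.189; ordering cost = 92.189 × $146 = $13,459.57
Average inventory = 932/2 = 466; holding cost = 466 × $28.9 = $13,467.40
Total = $13,459.57 + $13,467.40 = $26,926.97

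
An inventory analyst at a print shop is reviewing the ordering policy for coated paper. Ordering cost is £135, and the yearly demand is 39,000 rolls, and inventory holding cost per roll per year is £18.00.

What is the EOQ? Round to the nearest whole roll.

765 rolls

EOQ = √(2DS/H) = √(2 × 39,000 × 135 / 18)
    = √(585,000.00) ≈ 764.85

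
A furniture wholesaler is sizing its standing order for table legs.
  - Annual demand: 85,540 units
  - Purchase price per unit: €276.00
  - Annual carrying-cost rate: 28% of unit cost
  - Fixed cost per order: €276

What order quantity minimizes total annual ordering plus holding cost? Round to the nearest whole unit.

Holding cost per unit per year: H = 28% × €276 = €77.2800
Q* = √(2·D·S / H) = √(2·85,540·276 / 77.28) = √611,000.0 ≈ 781.66

782 units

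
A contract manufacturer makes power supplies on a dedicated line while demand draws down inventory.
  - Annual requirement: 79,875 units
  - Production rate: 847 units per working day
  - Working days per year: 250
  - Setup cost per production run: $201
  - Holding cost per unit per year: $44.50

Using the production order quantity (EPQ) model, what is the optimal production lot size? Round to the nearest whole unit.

1,076 units

Daily demand d = 79,875/250 = 319.500; p = 847; 1 − d/p = 0.62279
EPQ = √(2DS / (H(1 − d/p)))
    = √(2 × 79,875 × 201 / (44.5 × 0.62279)) ≈ 1,076.39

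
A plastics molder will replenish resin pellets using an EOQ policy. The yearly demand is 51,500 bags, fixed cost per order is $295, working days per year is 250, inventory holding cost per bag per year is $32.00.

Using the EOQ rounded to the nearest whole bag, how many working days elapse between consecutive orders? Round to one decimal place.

Optimal lot size Q* = (2 × 51,500 × $295 / $32)^½ ≈ 974.44 → Q = 974 bags
Days between orders = 250 / (D/Q) = 250 / 52.875 ≈ 4.728

4.7 days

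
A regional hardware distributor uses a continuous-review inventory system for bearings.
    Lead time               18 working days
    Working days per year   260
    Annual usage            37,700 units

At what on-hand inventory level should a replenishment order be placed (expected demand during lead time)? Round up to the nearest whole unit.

Daily demand d = 37,700 / 260 = 145.000 units/day
Demand during lead time = 145.000 × 18 = 2,610.00
Reorder point = 2,610.00 → round up

2,610 units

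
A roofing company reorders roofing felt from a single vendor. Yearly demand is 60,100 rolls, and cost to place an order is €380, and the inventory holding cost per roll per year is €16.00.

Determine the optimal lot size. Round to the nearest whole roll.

Optimal lot size Q* = (2 × 60,100 × €380 / €16)^½ ≈ 1,689.60

1,690 rolls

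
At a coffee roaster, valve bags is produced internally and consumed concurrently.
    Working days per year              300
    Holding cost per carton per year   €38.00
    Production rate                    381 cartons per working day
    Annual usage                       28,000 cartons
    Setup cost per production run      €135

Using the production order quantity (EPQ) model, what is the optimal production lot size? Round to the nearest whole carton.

d = 28,000/300 = 93.3333 cartons/day;  effective holding cost H(1 − d/p) = 38·(1 − 93.3333/381) = 28.69116
Q* = √(2DS / H_eff) = √(2·28,000·135 / 28.69116) ≈ 513.32

513 cartons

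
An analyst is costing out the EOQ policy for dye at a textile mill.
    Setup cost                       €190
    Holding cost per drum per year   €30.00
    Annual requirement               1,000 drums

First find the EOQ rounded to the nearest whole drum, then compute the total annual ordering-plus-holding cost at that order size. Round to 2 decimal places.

€3,376.42

Q* = √(2·D·S / H) = √(2·1,000·190 / 30) = √12,666.7 ≈ 112.55 → Q = 113 drums
Ordering: D/Q × S = 1,000/113 × €190 = €1,681.42
Holding:  Q/2 × H = 113/2 × €30 = €1,695.00
Total = €1,681.42 + €1,695.00 = €3,376.42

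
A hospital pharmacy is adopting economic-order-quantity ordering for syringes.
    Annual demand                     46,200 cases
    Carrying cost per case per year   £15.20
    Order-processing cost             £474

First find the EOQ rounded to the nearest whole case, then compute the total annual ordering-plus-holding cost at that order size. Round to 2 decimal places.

Optimal lot size Q* = (2 × 46,200 × £474 / £15.2)^½ ≈ 1,697.47 → Q = 1,697 cases
Ordering: D/Q × S = 46,200/1,697 × £474 = £12,904.42
Holding:  Q/2 × H = 1,697/2 × £15.2 = £12,897.20
Total = £12,904.42 + £12,897.20 = £25,801.62

£25,801.62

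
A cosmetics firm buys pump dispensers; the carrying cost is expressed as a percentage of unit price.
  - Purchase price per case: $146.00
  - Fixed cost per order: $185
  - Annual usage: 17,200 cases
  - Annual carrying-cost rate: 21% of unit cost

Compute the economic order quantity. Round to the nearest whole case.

Carrying cost H = $146 × 21% = $30.6600/case/yr
Q* = √(2·D·S / H) = √(2·17,200·185 / 30.66) = √207,566.9 ≈ 455.60

456 cases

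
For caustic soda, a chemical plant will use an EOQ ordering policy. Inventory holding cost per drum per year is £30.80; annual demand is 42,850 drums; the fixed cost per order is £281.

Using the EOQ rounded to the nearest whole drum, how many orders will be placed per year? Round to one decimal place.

48.5 orders per year

Q* = √(2·D·S / H) = √(2·42,850·281 / 30.8) = √781,873.4 ≈ 884.24 → Q = 884
Orders per year = D/Q = 42,850 / 884 = 48.473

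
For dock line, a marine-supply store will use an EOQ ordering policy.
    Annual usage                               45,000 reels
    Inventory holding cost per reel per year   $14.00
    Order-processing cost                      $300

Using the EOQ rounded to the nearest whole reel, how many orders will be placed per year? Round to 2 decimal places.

Q* = √(2·D·S / H) = √(2·45,000·300 / 14) = √1,928,571.4 ≈ 1,388.73 → Q = 1,389
Orders per year = D/Q = 45,000 / 1,389 = 32.397

32.40 orders per year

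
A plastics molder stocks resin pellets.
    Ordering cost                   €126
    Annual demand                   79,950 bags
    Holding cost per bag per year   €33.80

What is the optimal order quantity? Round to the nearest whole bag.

EOQ = √(2DS/H) = √(2 × 79,950 × 126 / 33.8)
    = √(596,076.92) ≈ 772.06

772 bags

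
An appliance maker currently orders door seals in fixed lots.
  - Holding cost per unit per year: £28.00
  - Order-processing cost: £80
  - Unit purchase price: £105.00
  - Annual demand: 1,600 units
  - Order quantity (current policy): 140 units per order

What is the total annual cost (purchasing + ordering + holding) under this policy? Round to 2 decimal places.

Ordering: D/Q × S = 1,600/140 × £80 = £914.29
Holding:  Q/2 × H = 140/2 × £28 = £1,960.00
Purchase cost = D·C = 1,600 × 105 = £168,000.00
Total = £914.29 + £1,960.00 + £168,000.00 = £170,874.29

£170,874.29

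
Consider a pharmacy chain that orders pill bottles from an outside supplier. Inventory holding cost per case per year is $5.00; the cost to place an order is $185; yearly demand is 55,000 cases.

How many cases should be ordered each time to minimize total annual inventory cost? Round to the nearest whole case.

2DS/H = 2·55,000·185/5 = 4,070,000.00
EOQ = √4,070,000.00 ≈ 2,017.42

2,017 cases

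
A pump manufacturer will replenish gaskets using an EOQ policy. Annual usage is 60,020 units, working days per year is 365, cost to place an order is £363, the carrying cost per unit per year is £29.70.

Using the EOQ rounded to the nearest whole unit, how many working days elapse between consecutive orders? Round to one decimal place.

EOQ = √(2DS/H) = √(2 × 60,020 × 363 / 29.7)
    = √(1,467,155.56) ≈ 1,211.26 → Q = 1,211 units
Cycle time = (working days × Q)/D = (365 × 1,211) / 60,020 = 7.364 days

7.4 days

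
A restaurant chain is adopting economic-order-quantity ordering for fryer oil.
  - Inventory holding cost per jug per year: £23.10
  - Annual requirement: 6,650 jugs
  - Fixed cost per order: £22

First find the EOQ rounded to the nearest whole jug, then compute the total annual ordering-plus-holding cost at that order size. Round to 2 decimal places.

£2,599.84

Optimal lot size Q* = (2 × 6,650 × £22 / £23.1)^½ ≈ 112.55 → Q = 113 jugs
Ordering: D/Q × S = 6,650/113 × £22 = £1,294.69
Holding:  Q/2 × H = 113/2 × £23.1 = £1,305.15
Total = £1,294.69 + £1,305.15 = £2,599.84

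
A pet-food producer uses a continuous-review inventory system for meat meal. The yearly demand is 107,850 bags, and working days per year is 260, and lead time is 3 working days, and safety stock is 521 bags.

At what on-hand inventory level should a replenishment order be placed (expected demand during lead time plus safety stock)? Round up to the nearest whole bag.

Daily demand d = 107,850 / 260 = 414.808 bags/day
Demand during lead time = 414.808 × 3 = 1,244.42
Reorder point = 1,244.42 + 521 = 1,765.42 → round up

1,766 bags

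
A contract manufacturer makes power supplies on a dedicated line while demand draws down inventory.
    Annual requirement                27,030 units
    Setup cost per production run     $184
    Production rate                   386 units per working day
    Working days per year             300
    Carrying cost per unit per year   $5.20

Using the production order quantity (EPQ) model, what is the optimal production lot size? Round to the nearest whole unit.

1,580 units

Daily demand d = 27,030/300 = 90.100; p = 386; 1 − d/p = 0.76658
EPQ = √(2DS / (H(1 − d/p)))
    = √(2 × 27,030 × 184 / (5.2 × 0.76658)) ≈ 1,579.67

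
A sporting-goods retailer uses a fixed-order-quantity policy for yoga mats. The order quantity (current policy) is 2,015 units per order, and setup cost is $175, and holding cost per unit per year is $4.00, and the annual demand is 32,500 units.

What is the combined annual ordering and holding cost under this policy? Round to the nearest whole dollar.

Annual ordering cost = (D/Q)·S = (32,500/2,015) × 175 = $2,822.58
Annual holding cost  = (Q/2)·H = (2,015/2) × 4 = $4,030.00
Total = $2,822.58 + $4,030.00 = $6,852.58

$6,853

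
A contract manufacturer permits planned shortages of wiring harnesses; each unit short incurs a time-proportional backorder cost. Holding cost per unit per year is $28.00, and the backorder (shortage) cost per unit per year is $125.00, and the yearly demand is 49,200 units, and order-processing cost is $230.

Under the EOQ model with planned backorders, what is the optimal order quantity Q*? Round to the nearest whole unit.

995 units

Basic EOQ = √(2·49,200·230/28) = 899.047
Backorder adjustment √((H+b)/b) = √((28+125)/125) = 1.1063
Q* = 899.047 × 1.1063 ≈ 994.66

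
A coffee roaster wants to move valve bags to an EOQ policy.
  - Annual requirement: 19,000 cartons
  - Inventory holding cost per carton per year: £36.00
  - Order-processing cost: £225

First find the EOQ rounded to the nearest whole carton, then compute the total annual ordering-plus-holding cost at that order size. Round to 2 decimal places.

Optimal lot size Q* = (2 × 19,000 × £225 / £36)^½ ≈ 487.34 → Q = 487 cartons
Annual ordering cost = (D/Q)·S = (19,000/487) × 225 = £8,778.23
Annual holding cost  = (Q/2)·H = (487/2) × 36 = £8,766.00
Total = £8,778.23 + £8,766.00 = £17,544.23

£17,544.23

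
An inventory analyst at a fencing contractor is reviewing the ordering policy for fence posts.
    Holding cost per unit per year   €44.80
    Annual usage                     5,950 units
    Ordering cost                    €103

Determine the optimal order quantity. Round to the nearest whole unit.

2DS/H = 2·5,950·103/44.8 = 27,359.38
EOQ = √27,359.38 ≈ 165.41

165 units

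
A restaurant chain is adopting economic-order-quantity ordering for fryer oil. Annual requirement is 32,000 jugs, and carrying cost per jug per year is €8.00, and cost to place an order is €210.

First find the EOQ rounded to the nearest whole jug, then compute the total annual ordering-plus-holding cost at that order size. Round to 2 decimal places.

€10,369.19

EOQ = √(2DS/H) = √(2 × 32,000 × 210 / 8)
    = √(1,680,000.00) ≈ 1,296.15 → Q = 1,296 jugs
Orders/yr = 32,000/1,296 = 24.691; ordering cost = 24.691 × €210 = €5,185.19
Average inventory = 1,296/2 = 648; holding cost = 648 × €8 = €5,184.00
Total = €5,185.19 + €5,184.00 = €10,369.19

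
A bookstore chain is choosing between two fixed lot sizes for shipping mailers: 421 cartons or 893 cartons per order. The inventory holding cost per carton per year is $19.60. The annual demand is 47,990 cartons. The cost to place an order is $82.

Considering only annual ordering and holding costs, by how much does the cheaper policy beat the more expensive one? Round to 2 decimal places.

TC(Q) = (D/Q)S + (Q/2)H
TC(421) = (47,990/421)×82 + (421/2)×19.6 = $13,473.02
TC(893) = (47,990/893)×82 + (893/2)×19.6 = $13,158.10
Lots of 893 are cheaper by $314.92.

$314.92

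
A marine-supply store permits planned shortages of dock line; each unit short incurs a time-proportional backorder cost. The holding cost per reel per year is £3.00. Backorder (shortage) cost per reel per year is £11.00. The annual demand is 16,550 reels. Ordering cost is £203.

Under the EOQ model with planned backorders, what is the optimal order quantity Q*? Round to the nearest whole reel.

Q* = √(2DS/H) · √((H + b)/b)
   = √(2 × 16,550 × 203 / 3) · √((3 + 11) / 11)
   = 1,496.585 × 1.1282 ≈ 1,688.38

1,688 reels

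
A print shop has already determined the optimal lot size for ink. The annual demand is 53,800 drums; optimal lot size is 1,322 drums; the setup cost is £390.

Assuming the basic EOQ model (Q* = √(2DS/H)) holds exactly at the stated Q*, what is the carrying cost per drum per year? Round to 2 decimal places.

EOQ relation: Q² = 2DS/H, so rearrange for the unknown.
H = 2DS / Q² = 2 × 53,800 × 390 / 1,322² = 24.0112

£24.01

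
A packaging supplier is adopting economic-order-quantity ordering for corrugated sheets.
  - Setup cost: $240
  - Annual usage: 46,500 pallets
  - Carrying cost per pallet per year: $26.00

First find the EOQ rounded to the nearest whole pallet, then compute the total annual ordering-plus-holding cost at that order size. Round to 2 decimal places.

$24,089.83

Q* = √(2·D·S / H) = √(2·46,500·240 / 26) = √858,461.5 ≈ 926.53 → Q = 927 pallets
Orders/yr = 46,500/927 = 50.162; ordering cost = 50.162 × $240 = $12,038.83
Average inventory = 927/2 = 463.5; holding cost = 463.5 × $26 = $12,051.00
Total = $12,038.83 + $12,051.00 = $24,089.83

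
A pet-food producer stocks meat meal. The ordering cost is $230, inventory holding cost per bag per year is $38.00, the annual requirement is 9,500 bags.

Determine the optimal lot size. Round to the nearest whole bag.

EOQ = √(2DS/H) = √(2 × 9,500 × 230 / 38)
    = √(115,000.00) ≈ 339.12

339 bags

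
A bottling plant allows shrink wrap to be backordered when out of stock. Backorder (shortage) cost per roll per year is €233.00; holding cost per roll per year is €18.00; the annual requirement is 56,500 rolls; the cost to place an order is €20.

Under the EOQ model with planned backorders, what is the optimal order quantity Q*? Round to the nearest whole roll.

Q* = √(2DS/H) · √((H + b)/b)
   = √(2 × 56,500 × 20 / 18) · √((18 + 233) / 233)
   = 354.338 × 1.0379 ≈ 367.77

368 rolls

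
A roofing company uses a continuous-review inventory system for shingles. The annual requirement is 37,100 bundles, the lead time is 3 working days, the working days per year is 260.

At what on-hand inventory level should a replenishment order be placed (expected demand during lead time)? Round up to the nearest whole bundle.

Daily demand d = 37,100 / 260 = 142.692 bundles/day
Demand during lead time = 142.692 × 3 = 428.08
Reorder point = 428.08 → round up

429 bundles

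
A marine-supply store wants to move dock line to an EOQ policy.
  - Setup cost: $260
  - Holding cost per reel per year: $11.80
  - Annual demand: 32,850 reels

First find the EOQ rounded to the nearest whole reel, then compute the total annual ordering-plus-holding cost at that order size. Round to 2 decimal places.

$14,197.45

2DS/H = 2·32,850·260/11.8 = 1,447,627.12
EOQ = √1,447,627.12 ≈ 1,203.17 → Q = 1,203 reels
Ordering: D/Q × S = 32,850/1,203 × $260 = $7,099.75
Holding:  Q/2 × H = 1,203/2 × $11.8 = $7,097.70
Total = $7,099.75 + $7,097.70 = $14,197.45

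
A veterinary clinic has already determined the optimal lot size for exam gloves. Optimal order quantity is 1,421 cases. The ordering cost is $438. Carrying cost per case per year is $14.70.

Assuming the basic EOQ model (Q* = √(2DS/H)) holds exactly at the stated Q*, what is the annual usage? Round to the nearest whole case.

33,885 cases per year

EOQ relation: Q² = 2DS/H, so rearrange for the unknown.
D = Q²H / (2S) = 1,421² × 14.7 / (2 × 438) = 33,884.52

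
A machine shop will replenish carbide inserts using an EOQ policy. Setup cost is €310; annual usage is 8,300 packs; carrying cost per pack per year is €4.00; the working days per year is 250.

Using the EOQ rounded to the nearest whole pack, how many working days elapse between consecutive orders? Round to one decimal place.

Q* = √(2·D·S / H) = √(2·8,300·310 / 4) = √1,286,500.0 ≈ 1,134.24 → Q = 1,134 packs
Cycle time = (working days × Q)/D = (250 × 1,134) / 8,300 = 34.157 days

34.2 days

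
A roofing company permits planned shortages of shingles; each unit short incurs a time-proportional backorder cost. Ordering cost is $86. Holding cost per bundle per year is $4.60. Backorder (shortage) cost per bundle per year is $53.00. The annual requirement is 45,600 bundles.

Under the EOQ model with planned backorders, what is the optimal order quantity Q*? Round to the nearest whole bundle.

1,361 bundles

Basic EOQ = √(2·45,600·86/4.6) = 1,305.773
Backorder adjustment √((H+b)/b) = √((4.6+53)/53) = 1.0425
Q* = 1,305.773 × 1.0425 ≈ 1,361.26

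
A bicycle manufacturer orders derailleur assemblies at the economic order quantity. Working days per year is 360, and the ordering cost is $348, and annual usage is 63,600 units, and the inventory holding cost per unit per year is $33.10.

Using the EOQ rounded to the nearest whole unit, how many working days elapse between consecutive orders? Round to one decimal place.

6.5 days

Q* = √(2·D·S / H) = √(2·63,600·348 / 33.1) = √1,337,329.3 ≈ 1,156.43 → Q = 1,156 units
T = Q/D × 360 days = 1,156/63,600 × 360 = 6.543 days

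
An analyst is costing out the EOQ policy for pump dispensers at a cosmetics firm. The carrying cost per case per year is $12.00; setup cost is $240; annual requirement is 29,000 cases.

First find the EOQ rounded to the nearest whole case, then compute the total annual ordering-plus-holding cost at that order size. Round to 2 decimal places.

EOQ = √(2DS/H) = √(2 × 29,000 × 240 / 12)
    = √(1,160,000.00) ≈ 1,077.03 → Q = 1,077 cases
Annual ordering cost = (D/Q)·S = (29,000/1,077) × 240 = $6,462.40
Annual holding cost  = (Q/2)·H = (1,077/2) × 12 = $6,462.00
Total = $6,462.40 + $6,462.00 = $12,924.40

$12,924.40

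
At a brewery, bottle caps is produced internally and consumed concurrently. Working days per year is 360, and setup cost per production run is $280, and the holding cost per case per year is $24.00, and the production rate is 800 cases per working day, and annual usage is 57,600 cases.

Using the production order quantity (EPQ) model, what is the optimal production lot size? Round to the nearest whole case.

1,296 cases

d = 57,600/360 = 160.0000 cases/day;  effective holding cost H(1 − d/p) = 24·(1 − 160.0000/800) = 19.20000
Q* = √(2DS / H_eff) = √(2·57,600·280 / 19.20000) ≈ 1,296.15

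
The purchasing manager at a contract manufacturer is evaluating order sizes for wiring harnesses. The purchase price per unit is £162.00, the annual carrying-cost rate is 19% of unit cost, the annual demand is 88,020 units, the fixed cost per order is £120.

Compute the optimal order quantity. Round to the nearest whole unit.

828 units

Carrying cost H = £162 × 19% = £30.7800/unit/yr
Q* = √(2·D·S / H) = √(2·88,020·120 / 30.78) = √686,315.8 ≈ 828.44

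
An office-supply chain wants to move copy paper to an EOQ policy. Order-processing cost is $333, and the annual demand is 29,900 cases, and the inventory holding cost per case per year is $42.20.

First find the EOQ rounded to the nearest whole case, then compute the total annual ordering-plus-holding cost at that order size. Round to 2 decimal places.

$28,988.71

Q* = √(2·D·S / H) = √(2·29,900·333 / 42.2) = √471,881.5 ≈ 686.94 → Q = 687 cases
Orders/yr = 29,900/687 = 43.523; ordering cost = 43.523 × $333 = $14,493.01
Average inventory = 687/2 = 343.5; holding cost = 343.5 × $42.2 = $14,495.70
Total = $14,493.01 + $14,495.70 = $28,988.71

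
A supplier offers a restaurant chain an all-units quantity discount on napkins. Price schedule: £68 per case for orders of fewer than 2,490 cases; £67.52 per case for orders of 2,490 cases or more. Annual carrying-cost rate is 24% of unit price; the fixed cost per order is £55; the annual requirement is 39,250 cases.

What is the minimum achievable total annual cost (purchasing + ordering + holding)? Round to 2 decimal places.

£2,671,201.94

H₁ = 24%×£68 = £16.3200;  H₂ = 24%×£67.52 = £16.2048
EOQ₁ = √(2×39,250×55/16.3200) = 514.35  (< 2,490, feasible at tier 1)
EOQ₂ = √(2×39,250×55/16.2048) = 516.17  (< 2,490 → use Q = 2,490 at tier-2 price)
TC(tier 1 (EOQ₁), Q≈514.3) = £2,677,394.14
TC(tier 2, Q≈2,490.0) = £2,671,201.94
Minimum at tier 2: £2,671,201.94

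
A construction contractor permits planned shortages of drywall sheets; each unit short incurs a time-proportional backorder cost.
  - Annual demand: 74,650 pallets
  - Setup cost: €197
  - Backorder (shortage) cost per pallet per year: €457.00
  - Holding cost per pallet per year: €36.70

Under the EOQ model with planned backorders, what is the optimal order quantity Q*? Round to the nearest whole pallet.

Basic EOQ = √(2·74,650·197/36.7) = 895.220
Backorder adjustment √((H+b)/b) = √((36.7+457)/457) = 1.0394
Q* = 895.220 × 1.0394 ≈ 930.47

930 pallets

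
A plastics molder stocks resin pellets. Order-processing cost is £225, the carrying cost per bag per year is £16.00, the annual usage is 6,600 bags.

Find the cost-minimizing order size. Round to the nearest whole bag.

Q* = √(2·D·S / H) = √(2·6,600·225 / 16) = √185,625.0 ≈ 430.84

431 bags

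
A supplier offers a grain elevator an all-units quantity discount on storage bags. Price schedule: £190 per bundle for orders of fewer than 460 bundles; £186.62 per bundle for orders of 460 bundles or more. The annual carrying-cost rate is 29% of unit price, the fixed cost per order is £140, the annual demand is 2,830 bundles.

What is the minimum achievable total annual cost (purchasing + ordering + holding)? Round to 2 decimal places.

H₁ = 29%×£190 = £55.1000;  H₂ = 29%×£186.62 = £54.1198
EOQ₁ = √(2×2,830×140/55.1000) = 119.92  (< 460, feasible at tier 1)
EOQ₂ = √(2×2,830×140/54.1198) = 121.00  (< 460 → use Q = 460 at tier-2 price)
TC(tier 1 (EOQ₁), Q≈119.9) = £544,307.67
TC(tier 2, Q≈460.0) = £541,443.46
Minimum at tier 2: £541,443.46

£541,443.46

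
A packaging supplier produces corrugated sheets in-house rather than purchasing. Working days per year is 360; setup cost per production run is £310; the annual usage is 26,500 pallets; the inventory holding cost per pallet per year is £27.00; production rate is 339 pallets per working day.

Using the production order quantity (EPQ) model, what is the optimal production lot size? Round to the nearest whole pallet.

Daily demand d = 26,500/360 = 73.611; p = 339; 1 − d/p = 0.78286
EPQ = √(2DS / (H(1 − d/p)))
    = √(2 × 26,500 × 310 / (27 × 0.78286)) ≈ 881.65

882 pallets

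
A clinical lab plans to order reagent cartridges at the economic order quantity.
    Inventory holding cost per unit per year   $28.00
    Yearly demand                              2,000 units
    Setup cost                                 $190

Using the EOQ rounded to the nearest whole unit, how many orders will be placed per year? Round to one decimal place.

12.1 orders per year

EOQ = √(2DS/H) = √(2 × 2,000 × 190 / 28)
    = √(27,142.86) ≈ 164.75 → Q = 165
N = D/Q = 2,000/165 ≈ 12.121 orders/yr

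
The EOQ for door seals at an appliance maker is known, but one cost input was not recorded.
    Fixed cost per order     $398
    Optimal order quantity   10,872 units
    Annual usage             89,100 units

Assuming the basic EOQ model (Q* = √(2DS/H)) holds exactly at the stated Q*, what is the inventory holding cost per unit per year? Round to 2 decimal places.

From Q* = √(2DS/H) ⇒ Q*² = 2DS/H.
H = 2DS / Q² = 2 × 89,100 × 398 / 10,872² = 0.6000

$0.60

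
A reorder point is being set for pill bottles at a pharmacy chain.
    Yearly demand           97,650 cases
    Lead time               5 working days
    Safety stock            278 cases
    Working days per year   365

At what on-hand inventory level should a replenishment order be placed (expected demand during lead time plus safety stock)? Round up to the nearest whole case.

1,616 cases

Daily demand d = 97,650 / 365 = 267.534 cases/day
Demand during lead time = 267.534 × 5 = 1,337.67
Reorder point = 1,337.67 + 278 = 1,615.67 → round up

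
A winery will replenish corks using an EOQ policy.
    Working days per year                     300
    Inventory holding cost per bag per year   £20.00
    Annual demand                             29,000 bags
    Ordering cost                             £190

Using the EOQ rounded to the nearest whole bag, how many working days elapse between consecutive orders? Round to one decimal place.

7.7 days

Q* = √(2·D·S / H) = √(2·29,000·190 / 20) = √551,000.0 ≈ 742.29 → Q = 742 bags
T = Q/D × 300 days = 742/29,000 × 300 = 7.676 days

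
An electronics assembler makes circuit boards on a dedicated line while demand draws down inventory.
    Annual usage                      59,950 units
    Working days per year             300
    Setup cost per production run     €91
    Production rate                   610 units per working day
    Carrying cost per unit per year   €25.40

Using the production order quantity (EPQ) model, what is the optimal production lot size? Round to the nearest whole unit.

d = 59,950/300 = 199.8333 units/day;  effective holding cost H(1 − d/p) = 25.4·(1 − 199.8333/610) = 17.07907
Q* = √(2DS / H_eff) = √(2·59,950·91 / 17.07907) ≈ 799.28

799 units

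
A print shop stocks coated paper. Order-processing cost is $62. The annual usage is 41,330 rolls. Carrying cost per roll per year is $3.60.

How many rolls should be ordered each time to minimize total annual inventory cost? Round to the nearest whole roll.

Q* = √(2·D·S / H) = √(2·41,330·62 / 3.6) = √1,423,588.9 ≈ 1,193.14

1,193 rolls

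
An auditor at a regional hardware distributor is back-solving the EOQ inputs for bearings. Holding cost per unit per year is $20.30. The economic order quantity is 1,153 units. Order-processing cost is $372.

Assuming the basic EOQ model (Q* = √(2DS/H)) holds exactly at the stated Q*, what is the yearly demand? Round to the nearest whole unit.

EOQ relation: Q² = 2DS/H, so rearrange for the unknown.
D = Q²H / (2S) = 1,153² × 20.3 / (2 × 372) = 36,272.85

36,273 units per year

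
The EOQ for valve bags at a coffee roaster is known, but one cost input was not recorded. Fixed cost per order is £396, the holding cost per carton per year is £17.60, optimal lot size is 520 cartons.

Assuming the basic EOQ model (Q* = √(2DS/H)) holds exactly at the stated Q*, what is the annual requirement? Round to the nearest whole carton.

From Q* = √(2DS/H) ⇒ Q*² = 2DS/H.
D = Q²H / (2S) = 520² × 17.6 / (2 × 396) = 6,008.89

6,009 cartons per year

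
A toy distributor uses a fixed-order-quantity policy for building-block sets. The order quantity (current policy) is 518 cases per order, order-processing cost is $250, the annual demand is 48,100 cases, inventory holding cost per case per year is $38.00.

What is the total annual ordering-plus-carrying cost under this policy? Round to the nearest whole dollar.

$33,056

Annual ordering cost = (D/Q)·S = (48,100/518) × 250 = $23,214.29
Annual holding cost  = (Q/2)·H = (518/2) × 38 = $9,842.00
Total = $23,214.29 + $9,842.00 = $33,056.29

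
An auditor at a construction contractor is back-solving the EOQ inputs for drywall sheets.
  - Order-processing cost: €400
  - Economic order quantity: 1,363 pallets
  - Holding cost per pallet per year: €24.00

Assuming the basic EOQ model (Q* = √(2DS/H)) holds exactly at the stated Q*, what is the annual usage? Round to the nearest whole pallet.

EOQ relation: Q² = 2DS/H, so rearrange for the unknown.
D = Q²H / (2S) = 1,363² × 24 / (2 × 400) = 55,733.07

55,733 pallets per year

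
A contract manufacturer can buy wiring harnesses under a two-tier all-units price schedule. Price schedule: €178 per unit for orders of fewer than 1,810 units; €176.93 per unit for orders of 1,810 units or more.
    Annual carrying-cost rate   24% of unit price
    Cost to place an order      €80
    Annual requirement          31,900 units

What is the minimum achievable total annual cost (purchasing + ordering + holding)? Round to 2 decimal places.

€5,683,906.14

H₁ = 24%×€178 = €42.7200;  H₂ = 24%×€176.93 = €42.4632
EOQ₁ = √(2×31,900×80/42.7200) = 345.65  (< 1,810, feasible at tier 1)
EOQ₂ = √(2×31,900×80/42.4632) = 346.70  (< 1,810 → use Q = 1,810 at tier-2 price)
TC(tier 1 (EOQ₁), Q≈345.7) = €5,692,966.28
TC(tier 2, Q≈1,810.0) = €5,683,906.14
Minimum at tier 2: €5,683,906.14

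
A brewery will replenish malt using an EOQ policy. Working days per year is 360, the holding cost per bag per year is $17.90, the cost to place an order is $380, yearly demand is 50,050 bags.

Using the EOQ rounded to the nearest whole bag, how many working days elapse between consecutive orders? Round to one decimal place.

10.5 days

Q* = √(2·D·S / H) = √(2·50,050·380 / 17.9) = √2,125,027.9 ≈ 1,457.75 → Q = 1,458 bags
Days between orders = 360 / (D/Q) = 360 / 34.328 ≈ 10.487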